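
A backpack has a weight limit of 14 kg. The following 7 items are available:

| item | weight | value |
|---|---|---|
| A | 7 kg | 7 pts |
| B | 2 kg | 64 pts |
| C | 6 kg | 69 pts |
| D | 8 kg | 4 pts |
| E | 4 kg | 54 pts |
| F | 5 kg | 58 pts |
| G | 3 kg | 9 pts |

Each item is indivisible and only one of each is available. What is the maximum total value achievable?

Check high-value combinations within 14 kg:
- B+C+F: weight 2+6+5=13, value 64+69+58=191
- B+C+E: weight 2+6+4=12, value 64+69+54=187
- B+E+F+G: weight 2+4+5+3=14, value 64+54+58+9=185
- B+E+F: weight 2+4+5=11, value 64+54+58=176
Best: 191 pts.

191 pts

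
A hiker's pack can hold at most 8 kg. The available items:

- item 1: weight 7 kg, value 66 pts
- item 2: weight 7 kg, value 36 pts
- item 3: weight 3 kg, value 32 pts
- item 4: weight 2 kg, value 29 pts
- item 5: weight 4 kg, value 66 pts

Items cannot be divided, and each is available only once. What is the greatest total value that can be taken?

98 pts

This is a 0/1 knapsack; check combinations near the capacity.
- item 3+item 5: weight 3+4=7, value 32+66=98
- item 4+item 5: weight 2+4=6, value 29+66=95
- item 5: weight 4, value 66
- item 1: weight 7, value 66
- item 3+item 4: weight 3+2=5, value 32+29=61
Best: 98 pts.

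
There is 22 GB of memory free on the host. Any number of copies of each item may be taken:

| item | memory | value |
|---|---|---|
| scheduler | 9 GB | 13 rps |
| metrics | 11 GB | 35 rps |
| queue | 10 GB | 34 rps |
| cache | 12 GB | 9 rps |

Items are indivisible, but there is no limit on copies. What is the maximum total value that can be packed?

70 rps

Best value-per-unit is queue at 34/10; filling with it alone gives 2×34 = 68.
Optimal mix: 2×metrics → memory 22, value 70.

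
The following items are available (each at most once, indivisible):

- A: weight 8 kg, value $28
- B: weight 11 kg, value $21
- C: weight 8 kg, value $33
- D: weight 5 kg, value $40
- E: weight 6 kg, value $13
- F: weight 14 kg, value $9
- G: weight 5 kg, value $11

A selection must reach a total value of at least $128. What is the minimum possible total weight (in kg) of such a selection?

37

Subsets with value ≥ 128, sorted by total weight:
- A+B+C+D+G: weight 37, value 133
- A+B+C+D+E: weight 38, value 135
- A+B+C+D+E+G: weight 43, value 146
Minimum weight: 37 kg.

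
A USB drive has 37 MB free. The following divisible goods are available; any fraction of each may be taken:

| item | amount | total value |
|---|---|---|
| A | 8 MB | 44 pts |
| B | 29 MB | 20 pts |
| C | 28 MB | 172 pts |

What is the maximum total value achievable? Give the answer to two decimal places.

216.69

Take in order of value per unit:
- C (172/28 per unit): all 28 → value 172, running total 172.00
- A (44/8 per unit): all 8 → value 44, running total 216.00
- B (20/29 per unit): 1 of 29 → value 1×20/29 = 0.6897, running total 216.69
Total 216.69.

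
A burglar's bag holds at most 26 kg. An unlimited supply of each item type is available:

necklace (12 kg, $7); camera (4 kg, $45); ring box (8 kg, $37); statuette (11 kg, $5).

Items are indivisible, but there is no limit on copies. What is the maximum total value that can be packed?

Best value-per-unit is camera at 45/4, and filling with it alone uses weight 6×4=24. No mix of the others beats 6×45 = 270.

$270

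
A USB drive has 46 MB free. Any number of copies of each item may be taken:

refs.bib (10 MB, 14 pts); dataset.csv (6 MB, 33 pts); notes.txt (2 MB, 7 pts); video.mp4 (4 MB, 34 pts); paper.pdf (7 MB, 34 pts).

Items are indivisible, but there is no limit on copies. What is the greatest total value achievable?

Best value-per-unit is video.mp4 at 34/4; filling with it alone gives 11×34 = 374.
Optimal mix: 1×notes.txt + 11×video.mp4 → size 46, value 381.

381 pts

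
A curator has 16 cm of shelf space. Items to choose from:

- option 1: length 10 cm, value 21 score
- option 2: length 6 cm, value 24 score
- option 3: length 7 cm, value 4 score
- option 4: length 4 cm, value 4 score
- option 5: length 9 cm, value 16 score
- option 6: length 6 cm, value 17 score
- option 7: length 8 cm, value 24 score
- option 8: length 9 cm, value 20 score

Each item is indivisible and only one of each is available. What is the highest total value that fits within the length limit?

48 score

This is a 0/1 knapsack; check combinations near the capacity.
- option 2+option 7: length 6+8=14, value 24+24=48
- option 1+option 2: length 10+6=16, value 21+24=45
- option 2+option 4+option 6: length 6+4+6=16, value 24+4+17=45
Best: 48 score.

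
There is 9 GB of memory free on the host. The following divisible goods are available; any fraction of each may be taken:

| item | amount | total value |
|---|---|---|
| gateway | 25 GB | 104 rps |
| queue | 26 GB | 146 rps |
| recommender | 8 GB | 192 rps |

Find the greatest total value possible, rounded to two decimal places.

Take in order of value per unit:
- recommender (192/8 per unit): all 8 → value 192, running total 192.00
- queue (146/26 per unit): 1 of 26 → value 1×146/26 = 5.6154, running total 197.62
Total 197.62.

197.62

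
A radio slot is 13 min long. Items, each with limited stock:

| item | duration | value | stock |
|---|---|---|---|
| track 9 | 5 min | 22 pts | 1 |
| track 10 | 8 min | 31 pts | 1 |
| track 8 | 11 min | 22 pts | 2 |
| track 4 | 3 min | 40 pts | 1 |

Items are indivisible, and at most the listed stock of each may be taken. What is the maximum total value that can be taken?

Top feasible selections:
- 1×track 10 + 1×track 4: duration 11, value 71
- 1×track 9 + 1×track 4: duration 8, value 62
- 1×track 9 + 1×track 10: duration 13, value 53
- 1×track 4: duration 3, value 40
Best: 71 pts.

71 pts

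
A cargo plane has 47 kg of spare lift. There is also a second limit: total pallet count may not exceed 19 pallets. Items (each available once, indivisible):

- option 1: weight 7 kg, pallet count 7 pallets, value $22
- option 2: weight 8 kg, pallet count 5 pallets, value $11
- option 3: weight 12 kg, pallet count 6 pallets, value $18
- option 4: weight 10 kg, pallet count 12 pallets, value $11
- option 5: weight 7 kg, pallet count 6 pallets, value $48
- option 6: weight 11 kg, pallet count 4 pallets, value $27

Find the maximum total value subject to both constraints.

Feasible sets respecting both limits:
- option 1+option 5+option 6: weight 25, pallet count 17, value 97
- option 3+option 5+option 6: weight 30, pallet count 16, value 93
- option 1+option 3+option 5: weight 26, pallet count 19, value 88
- option 2+option 5+option 6: weight 26, pallet count 15, value 86
Best: $97.

$97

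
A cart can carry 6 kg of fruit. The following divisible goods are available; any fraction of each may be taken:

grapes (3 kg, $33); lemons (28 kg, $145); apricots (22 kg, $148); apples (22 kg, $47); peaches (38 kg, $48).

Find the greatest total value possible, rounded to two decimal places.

53.18

Take in order of value per unit:
- grapes (33/3 per unit): all 3 → value 33, running total 33.00
- apricots (148/22 per unit): 3 of 22 → value 3×148/22 = 20.1818, running total 53.18
Total 53.18.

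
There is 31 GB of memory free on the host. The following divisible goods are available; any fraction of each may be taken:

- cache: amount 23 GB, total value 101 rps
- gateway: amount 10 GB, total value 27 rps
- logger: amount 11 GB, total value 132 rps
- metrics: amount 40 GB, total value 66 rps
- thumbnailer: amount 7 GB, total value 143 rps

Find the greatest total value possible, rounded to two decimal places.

332.09

Take in order of value per unit:
- thumbnailer (143/7 per unit): all 7 → value 143, running total 143.00
- logger (132/11 per unit): all 11 → value 132, running total 275.00
- cache (101/23 per unit): 13 of 23 → value 13×101/23 = 57.0870, running total 332.09
Total 332.09.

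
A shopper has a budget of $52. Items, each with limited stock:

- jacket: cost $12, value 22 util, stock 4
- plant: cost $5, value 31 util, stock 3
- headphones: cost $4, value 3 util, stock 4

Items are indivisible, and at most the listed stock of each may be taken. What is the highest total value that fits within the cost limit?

159 util

Best selections within cost 52 and stock limits:
- 3×jacket + 3×plant: cost 51, value 159
- 2×jacket + 3×plant + 3×headphones: cost 51, value 146
Best: 159 util.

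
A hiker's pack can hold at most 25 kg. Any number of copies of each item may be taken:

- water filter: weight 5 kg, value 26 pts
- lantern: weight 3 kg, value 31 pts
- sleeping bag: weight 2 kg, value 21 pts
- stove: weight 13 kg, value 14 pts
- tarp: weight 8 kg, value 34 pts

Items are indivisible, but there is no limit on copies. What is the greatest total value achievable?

262 pts

Best value-per-unit is sleeping bag at 21/2; filling with it alone gives 12×21 = 252.
Optimal mix: 1×lantern + 11×sleeping bag → weight 25, value 262.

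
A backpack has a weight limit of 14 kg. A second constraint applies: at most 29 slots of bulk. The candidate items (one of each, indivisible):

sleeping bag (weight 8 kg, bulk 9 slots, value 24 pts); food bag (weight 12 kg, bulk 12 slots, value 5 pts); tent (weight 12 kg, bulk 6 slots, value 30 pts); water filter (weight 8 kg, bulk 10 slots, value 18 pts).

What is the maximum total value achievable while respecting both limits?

Feasible sets respecting both limits:
- tent: weight 12, bulk 6, value 30
- sleeping bag: weight 8, bulk 9, value 24
- water filter: weight 8, bulk 10, value 18
- food bag: weight 12, bulk 12, value 5
Best: 30 pts.

30 pts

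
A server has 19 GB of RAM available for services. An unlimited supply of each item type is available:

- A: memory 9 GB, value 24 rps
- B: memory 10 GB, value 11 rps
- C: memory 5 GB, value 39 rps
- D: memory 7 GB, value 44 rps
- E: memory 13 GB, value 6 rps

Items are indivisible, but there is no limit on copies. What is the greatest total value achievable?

127 rps

Best value-per-unit is C at 39/5; filling with it alone gives 3×39 = 117.
Optimal mix: 1×C + 2×D → memory 19, value 127.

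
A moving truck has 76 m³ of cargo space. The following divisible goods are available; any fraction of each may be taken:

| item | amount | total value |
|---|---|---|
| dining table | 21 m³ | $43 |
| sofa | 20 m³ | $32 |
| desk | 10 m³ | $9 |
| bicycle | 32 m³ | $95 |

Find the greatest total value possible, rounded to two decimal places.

Take in order of value per unit:
- bicycle (95/32 per unit): all 32 → value 95, running total 95.00
- dining table (43/21 per unit): all 21 → value 43, running total 138.00
- sofa (32/20 per unit): all 20 → value 32, running total 170.00
- desk (9/10 per unit): 3 of 10 → value 3×9/10 = 2.7000, running total 172.70
Total 172.70.

172.70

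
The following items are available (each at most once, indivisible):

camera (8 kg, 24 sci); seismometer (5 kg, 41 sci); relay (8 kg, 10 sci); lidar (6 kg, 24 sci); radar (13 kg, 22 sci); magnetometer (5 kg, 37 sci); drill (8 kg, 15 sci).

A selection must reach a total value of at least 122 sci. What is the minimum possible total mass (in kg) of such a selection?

24

Subsets with value ≥ 122, sorted by total mass:
- camera+seismometer+lidar+magnetometer: mass 24, value 126
- seismometer+lidar+radar+magnetometer: mass 29, value 124
- camera+seismometer+radar+magnetometer: mass 31, value 124
- camera+seismometer+lidar+magnetometer+drill: mass 32, value 141
Minimum mass: 24 kg.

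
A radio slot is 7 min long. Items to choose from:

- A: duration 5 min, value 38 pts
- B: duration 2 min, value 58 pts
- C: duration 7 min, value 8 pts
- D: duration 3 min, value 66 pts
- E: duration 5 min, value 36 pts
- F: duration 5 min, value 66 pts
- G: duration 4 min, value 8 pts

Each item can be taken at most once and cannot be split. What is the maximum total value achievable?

This is a 0/1 knapsack; check combinations near the capacity.
- B+D: duration 2+3=5, value 58+66=124
- B+F: duration 2+5=7, value 58+66=124
- A+B: duration 5+2=7, value 38+58=96
- B+E: duration 2+5=7, value 58+36=94
Best: 124 pts.

124 pts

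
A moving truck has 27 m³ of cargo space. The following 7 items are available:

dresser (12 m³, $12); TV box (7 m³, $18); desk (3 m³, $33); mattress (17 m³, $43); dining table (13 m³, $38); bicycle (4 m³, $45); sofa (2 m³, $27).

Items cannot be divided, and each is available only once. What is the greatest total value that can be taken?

This is a 0/1 knapsack; check combinations near the capacity.
- desk+mattress+bicycle+sofa: volume 3+17+4+2=26, value 33+43+45+27=148
- desk+dining table+bicycle+sofa: volume 3+13+4+2=22, value 33+38+45+27=143
- TV box+desk+dining table+bicycle: volume 7+3+13+4=27, value 18+33+38+45=134
- TV box+dining table+bicycle+sofa: volume 7+13+4+2=26, value 18+38+45+27=128
- TV box+desk+bicycle+sofa: volume 7+3+4+2=16, value 18+33+45+27=123
Best: $148.

$148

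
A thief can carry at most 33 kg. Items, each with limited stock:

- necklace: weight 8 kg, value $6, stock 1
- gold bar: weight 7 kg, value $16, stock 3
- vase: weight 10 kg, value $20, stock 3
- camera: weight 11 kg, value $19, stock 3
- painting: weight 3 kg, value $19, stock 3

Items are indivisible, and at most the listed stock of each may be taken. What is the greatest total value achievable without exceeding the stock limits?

$109

Top feasible selections:
- 2×gold bar + 1×vase + 3×painting: weight 33, value 109
- 3×gold bar + 3×painting: weight 30, value 105
- 2×vase + 3×painting: weight 29, value 97
- 1×vase + 1×camera + 3×painting: weight 30, value 96
Best: $109.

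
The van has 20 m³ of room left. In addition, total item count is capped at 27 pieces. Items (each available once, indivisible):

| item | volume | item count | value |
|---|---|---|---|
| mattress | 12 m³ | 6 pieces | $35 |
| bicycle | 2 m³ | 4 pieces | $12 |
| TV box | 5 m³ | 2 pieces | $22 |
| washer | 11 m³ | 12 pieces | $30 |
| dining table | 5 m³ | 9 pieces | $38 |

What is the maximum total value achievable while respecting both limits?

$85

Feasible sets respecting both limits:
- mattress+bicycle+dining table: volume 19, item count 19, value 85
- bicycle+washer+dining table: volume 18, item count 25, value 80
- mattress+dining table: volume 17, item count 15, value 73
Best: $85.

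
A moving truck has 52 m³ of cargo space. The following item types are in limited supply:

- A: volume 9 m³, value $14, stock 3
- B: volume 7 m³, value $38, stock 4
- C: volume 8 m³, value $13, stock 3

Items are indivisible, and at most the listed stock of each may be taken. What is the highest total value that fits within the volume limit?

Best selections within volume 52 and stock limits:
- 4×B + 3×C: volume 52, value 191
- 2×A + 4×B: volume 46, value 180
- 1×A + 4×B + 1×C: volume 45, value 179
Best: $191.

$191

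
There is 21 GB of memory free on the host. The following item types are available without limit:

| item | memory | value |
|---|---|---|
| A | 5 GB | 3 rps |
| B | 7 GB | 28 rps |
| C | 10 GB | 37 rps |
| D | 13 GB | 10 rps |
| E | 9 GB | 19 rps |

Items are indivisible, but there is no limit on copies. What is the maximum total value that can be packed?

84 rps

Best value-per-unit is B at 28/7, and filling with it alone uses memory 3×7=21. No mix of the others beats 3×28 = 84.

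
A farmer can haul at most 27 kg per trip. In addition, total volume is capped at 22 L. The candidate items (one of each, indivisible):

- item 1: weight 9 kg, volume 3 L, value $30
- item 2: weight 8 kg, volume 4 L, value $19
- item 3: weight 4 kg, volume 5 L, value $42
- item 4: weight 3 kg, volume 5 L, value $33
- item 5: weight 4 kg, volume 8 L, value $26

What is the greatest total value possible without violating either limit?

$131

Feasible sets respecting both limits:
- item 1+item 3+item 4+item 5: weight 20, volume 21, value 131
- item 1+item 2+item 3+item 4: weight 24, volume 17, value 124
- item 2+item 3+item 4+item 5: weight 19, volume 22, value 120
- item 1+item 2+item 3+item 5: weight 25, volume 20, value 117
Best: $131.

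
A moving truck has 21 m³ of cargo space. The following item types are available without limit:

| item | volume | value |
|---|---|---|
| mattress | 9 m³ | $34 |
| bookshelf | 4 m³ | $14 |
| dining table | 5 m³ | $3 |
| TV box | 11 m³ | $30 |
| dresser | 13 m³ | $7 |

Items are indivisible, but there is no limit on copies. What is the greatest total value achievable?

Best value-per-unit is mattress at 34/9; filling with it alone gives 2×34 = 68.
Optimal mix: 1×mattress + 3×bookshelf → volume 21, value 76.

$76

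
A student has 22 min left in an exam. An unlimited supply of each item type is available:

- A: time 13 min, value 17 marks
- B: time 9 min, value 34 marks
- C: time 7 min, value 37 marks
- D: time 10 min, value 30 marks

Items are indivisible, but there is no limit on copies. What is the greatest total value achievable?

111 marks

Best value-per-unit is C at 37/7, and filling with it alone uses time 3×7=21. No mix of the others beats 3×37 = 111.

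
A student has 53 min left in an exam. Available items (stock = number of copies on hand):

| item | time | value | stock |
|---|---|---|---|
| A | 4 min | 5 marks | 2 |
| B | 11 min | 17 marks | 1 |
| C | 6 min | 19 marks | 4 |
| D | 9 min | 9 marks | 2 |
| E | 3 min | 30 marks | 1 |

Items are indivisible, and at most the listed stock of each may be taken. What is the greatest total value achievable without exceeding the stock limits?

137 marks

Best selections within time 53 and stock limits:
- 1×A + 1×B + 4×C + 1×D + 1×E: time 51, value 137
- 2×A + 4×C + 2×D + 1×E: time 53, value 134
Best: 137 marks.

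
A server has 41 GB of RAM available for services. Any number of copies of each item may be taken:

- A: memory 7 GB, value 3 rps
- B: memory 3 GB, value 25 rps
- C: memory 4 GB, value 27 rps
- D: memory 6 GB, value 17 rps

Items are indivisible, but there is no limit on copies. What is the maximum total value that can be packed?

329 rps

Best value-per-unit is B at 25/3; filling with it alone gives 13×25 = 325.
Optimal mix: 11×B + 2×C → memory 41, value 329.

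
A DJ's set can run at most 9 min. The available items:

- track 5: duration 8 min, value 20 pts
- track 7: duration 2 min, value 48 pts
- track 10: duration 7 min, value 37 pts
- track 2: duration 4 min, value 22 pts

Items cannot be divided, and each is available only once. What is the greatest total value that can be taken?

85 pts

Check high-value combinations within 9 min:
- track 7+track 10: duration 2+7=9, value 48+37=85
- track 7+track 2: duration 2+4=6, value 48+22=70
- track 7: duration 2, value 48
- track 10: duration 7, value 37
Best: 85 pts.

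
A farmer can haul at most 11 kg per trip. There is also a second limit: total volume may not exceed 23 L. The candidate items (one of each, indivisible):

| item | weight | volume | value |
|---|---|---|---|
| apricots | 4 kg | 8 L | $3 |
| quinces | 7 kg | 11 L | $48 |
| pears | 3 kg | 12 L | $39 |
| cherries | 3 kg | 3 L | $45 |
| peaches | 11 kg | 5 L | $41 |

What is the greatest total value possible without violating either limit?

$93

Feasible sets respecting both limits:
- quinces+cherries: weight 10, volume 14, value 93
- quinces+pears: weight 10, volume 23, value 87
- apricots+pears+cherries: weight 10, volume 23, value 87
Best: $93.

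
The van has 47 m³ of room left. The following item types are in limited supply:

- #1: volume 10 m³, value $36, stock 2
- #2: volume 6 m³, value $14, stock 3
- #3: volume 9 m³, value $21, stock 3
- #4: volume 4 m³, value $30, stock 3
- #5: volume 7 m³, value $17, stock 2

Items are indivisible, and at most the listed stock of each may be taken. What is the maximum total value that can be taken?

Best selections within volume 47 and stock limits:
- 2×#1 + 1×#2 + 1×#3 + 3×#4: volume 47, value 197
- 2×#1 + 3×#4 + 2×#5: volume 46, value 196
Best: $197.

$197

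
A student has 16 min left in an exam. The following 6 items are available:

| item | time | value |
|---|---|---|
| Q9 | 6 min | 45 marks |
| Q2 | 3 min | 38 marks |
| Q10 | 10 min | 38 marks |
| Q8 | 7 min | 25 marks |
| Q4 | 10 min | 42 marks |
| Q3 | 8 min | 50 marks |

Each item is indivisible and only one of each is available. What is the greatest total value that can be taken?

108 marks

Check high-value combinations within 16 min:
- Q9+Q2+Q8: time 6+3+7=16, value 45+38+25=108
- Q9+Q3: time 6+8=14, value 45+50=95
- Q2+Q3: time 3+8=11, value 38+50=88
- Q9+Q4: time 6+10=16, value 45+42=87
- Q9+Q2: time 6+3=9, value 45+38=83
Best: 108 marks.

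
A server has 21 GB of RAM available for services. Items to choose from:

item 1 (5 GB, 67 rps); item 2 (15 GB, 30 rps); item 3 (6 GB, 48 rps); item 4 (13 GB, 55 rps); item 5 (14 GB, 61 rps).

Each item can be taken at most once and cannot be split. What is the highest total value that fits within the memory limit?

128 rps

Check high-value combinations within 21 GB:
- item 1+item 5: memory 5+14=19, value 67+61=128
- item 1+item 4: memory 5+13=18, value 67+55=122
- item 1+item 3: memory 5+6=11, value 67+48=115
Best: 128 rps.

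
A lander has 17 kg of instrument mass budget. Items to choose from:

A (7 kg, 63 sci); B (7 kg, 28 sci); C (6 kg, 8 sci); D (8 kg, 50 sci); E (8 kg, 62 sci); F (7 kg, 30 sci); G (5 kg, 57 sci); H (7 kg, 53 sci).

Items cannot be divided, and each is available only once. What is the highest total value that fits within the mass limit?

125 sci

This is a 0/1 knapsack; check combinations near the capacity.
- A+E: mass 7+8=15, value 63+62=125
- A+G: mass 7+5=12, value 63+57=120
- E+G: mass 8+5=13, value 62+57=119
Best: 125 sci.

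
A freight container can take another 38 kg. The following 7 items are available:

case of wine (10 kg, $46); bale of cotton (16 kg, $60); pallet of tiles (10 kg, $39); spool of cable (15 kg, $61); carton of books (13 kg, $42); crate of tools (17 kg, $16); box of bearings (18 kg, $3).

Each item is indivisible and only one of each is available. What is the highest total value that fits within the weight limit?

$149

Check high-value combinations within 38 kg:
- case of wine+spool of cable+carton of books: weight 10+15+13=38, value 46+61+42=149
- case of wine+pallet of tiles+spool of cable: weight 10+10+15=35, value 46+39+61=146
- case of wine+bale of cotton+pallet of tiles: weight 10+16+10=36, value 46+60+39=145
Best: $149.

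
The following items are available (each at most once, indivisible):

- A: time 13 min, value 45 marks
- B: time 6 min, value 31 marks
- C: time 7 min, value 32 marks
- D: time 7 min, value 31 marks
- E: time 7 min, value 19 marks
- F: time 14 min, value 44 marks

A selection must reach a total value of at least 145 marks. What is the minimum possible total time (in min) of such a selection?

40

Subsets with value ≥ 145, sorted by total time:
- A+B+C+D+E: time 40, value 158
- A+B+C+F: time 40, value 152
Minimum time: 40 min.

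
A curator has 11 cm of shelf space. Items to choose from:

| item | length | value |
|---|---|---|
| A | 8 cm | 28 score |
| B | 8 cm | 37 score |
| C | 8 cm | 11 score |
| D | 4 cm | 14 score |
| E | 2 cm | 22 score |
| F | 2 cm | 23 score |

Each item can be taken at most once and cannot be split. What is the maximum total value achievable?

60 score

This is a 0/1 knapsack; check combinations near the capacity.
- B+F: length 8+2=10, value 37+23=60
- D+E+F: length 4+2+2=8, value 14+22+23=59
- B+E: length 8+2=10, value 37+22=59
- A+F: length 8+2=10, value 28+23=51
- A+E: length 8+2=10, value 28+22=50
Best: 60 score.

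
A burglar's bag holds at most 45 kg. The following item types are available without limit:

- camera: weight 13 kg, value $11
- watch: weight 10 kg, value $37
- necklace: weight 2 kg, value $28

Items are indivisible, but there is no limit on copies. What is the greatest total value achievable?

Best value-per-unit is necklace at 28/2, and filling with it alone uses weight 22×2=44. No mix of the others beats 22×28 = 616.

$616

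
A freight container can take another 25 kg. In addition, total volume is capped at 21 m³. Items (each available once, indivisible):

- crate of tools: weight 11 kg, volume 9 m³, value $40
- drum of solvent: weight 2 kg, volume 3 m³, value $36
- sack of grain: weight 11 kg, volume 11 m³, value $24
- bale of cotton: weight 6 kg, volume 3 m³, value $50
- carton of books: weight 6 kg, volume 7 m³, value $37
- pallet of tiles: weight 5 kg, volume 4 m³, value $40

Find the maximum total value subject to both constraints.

$166

Feasible sets respecting both limits:
- crate of tools+drum of solvent+bale of cotton+pallet of tiles: weight 24, volume 19, value 166
- drum of solvent+bale of cotton+carton of books+pallet of tiles: weight 19, volume 17, value 163
- drum of solvent+sack of grain+bale of cotton+pallet of tiles: weight 24, volume 21, value 150
- crate of tools+bale of cotton+pallet of tiles: weight 22, volume 16, value 130
Best: $166.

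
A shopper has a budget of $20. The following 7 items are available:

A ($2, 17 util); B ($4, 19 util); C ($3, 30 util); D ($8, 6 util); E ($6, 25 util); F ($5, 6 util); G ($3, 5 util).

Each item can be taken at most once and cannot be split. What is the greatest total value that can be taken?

97 util

Check high-value combinations within $20:
- A+B+C+E+F: cost 2+4+3+6+5=20, value 17+19+30+25+6=97
- A+B+C+E+G: cost 2+4+3+6+3=18, value 17+19+30+25+5=96
- A+B+C+E: cost 2+4+3+6=15, value 17+19+30+25=91
Best: 97 util.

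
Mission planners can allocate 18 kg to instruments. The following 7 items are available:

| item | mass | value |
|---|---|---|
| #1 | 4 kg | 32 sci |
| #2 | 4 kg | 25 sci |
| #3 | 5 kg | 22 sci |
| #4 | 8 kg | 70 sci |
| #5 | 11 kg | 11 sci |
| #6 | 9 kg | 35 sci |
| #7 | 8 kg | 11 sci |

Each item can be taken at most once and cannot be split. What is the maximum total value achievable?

This is a 0/1 knapsack; check combinations near the capacity.
- #1+#2+#4: mass 4+4+8=16, value 32+25+70=127
- #1+#3+#4: mass 4+5+8=17, value 32+22+70=124
- #2+#3+#4: mass 4+5+8=17, value 25+22+70=117
- #4+#6: mass 8+9=17, value 70+35=105
- #1+#4: mass 4+8=12, value 32+70=102
Best: 127 sci.

127 sci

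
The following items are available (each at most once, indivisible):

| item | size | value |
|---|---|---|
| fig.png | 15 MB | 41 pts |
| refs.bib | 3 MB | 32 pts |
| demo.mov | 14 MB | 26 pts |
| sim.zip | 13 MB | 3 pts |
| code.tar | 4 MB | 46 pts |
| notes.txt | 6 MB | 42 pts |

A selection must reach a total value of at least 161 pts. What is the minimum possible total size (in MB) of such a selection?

28

Subsets with value ≥ 161, sorted by total size:
- fig.png+refs.bib+code.tar+notes.txt: size 28, value 161
- fig.png+refs.bib+sim.zip+code.tar+notes.txt: size 41, value 164
- fig.png+refs.bib+demo.mov+code.tar+notes.txt: size 42, value 187
Minimum size: 28 MB.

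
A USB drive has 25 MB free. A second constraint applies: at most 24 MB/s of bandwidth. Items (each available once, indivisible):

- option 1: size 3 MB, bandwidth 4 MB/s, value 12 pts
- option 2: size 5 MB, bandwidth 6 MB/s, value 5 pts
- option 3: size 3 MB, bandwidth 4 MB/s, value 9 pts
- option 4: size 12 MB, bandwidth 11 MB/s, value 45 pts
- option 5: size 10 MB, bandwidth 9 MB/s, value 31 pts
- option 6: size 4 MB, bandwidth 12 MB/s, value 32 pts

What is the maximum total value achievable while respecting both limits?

Feasible sets respecting both limits:
- option 1+option 4+option 5: size 25, bandwidth 24, value 88
- option 3+option 4+option 5: size 25, bandwidth 24, value 85
- option 4+option 6: size 16, bandwidth 23, value 77
- option 4+option 5: size 22, bandwidth 20, value 76
Best: 88 pts.

88 pts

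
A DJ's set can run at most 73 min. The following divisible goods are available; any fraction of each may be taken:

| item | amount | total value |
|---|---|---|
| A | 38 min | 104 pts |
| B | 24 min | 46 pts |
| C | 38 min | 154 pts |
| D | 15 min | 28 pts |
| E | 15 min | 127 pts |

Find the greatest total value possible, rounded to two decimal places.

335.74

Take in order of value per unit:
- E (127/15 per unit): all 15 → value 127, running total 127.00
- C (154/38 per unit): all 38 → value 154, running total 281.00
- A (104/38 per unit): 20 of 38 → value 20×104/38 = 54.7368, running total 335.74
Total 335.74.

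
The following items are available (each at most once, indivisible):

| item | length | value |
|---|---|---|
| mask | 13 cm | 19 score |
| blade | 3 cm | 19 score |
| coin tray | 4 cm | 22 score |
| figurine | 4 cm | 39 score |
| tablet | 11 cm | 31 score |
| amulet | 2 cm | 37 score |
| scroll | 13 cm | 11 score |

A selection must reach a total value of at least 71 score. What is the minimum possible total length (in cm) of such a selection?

6

Subsets with value ≥ 71, sorted by total length:
- figurine+amulet: length 6, value 76
- blade+figurine+amulet: length 9, value 95
Minimum length: 6 cm.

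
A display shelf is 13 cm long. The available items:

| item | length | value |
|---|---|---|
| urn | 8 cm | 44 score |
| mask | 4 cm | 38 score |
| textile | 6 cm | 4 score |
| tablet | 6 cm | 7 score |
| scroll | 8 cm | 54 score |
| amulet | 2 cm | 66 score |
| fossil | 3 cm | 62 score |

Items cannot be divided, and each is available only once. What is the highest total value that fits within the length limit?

182 score

This is a 0/1 knapsack; check combinations near the capacity.
- scroll+amulet+fossil: length 8+2+3=13, value 54+66+62=182
- urn+amulet+fossil: length 8+2+3=13, value 44+66+62=172
- mask+amulet+fossil: length 4+2+3=9, value 38+66+62=166
- tablet+amulet+fossil: length 6+2+3=11, value 7+66+62=135
Best: 182 score.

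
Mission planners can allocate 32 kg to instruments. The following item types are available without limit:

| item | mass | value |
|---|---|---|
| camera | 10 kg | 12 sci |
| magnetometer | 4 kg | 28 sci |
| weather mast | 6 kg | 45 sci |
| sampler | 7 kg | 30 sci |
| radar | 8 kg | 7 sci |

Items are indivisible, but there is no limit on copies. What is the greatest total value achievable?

236 sci

Best value-per-unit is weather mast at 45/6; filling with it alone gives 5×45 = 225.
Optimal mix: 2×magnetometer + 4×weather mast → mass 32, value 236.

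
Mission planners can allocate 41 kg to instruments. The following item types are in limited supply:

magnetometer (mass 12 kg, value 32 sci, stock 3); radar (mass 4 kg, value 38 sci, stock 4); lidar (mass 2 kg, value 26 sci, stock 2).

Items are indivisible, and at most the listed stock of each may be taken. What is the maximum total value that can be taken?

Top feasible selections:
- 1×magnetometer + 4×radar + 2×lidar: mass 32, value 236
- 2×magnetometer + 3×radar + 2×lidar: mass 40, value 230
- 2×magnetometer + 4×radar: mass 40, value 216
Best: 236 sci.

236 sci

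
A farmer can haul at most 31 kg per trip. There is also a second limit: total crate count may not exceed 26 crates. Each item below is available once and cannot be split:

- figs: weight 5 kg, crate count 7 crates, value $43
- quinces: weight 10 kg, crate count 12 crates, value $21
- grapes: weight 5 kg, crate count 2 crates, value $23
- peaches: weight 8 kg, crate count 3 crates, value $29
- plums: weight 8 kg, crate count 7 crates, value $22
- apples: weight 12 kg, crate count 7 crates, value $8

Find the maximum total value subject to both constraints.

Feasible sets respecting both limits:
- figs+grapes+peaches+plums: weight 26, crate count 19, value 117
- figs+quinces+grapes+peaches: weight 28, crate count 24, value 116
- figs+grapes+peaches+apples: weight 30, crate count 19, value 103
- figs+grapes+plums+apples: weight 30, crate count 23, value 96
Best: $117.

$117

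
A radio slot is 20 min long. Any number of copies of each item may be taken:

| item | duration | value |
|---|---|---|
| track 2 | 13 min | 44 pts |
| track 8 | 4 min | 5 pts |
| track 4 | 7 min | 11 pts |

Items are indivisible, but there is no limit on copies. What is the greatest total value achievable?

Best value-per-unit is track 2 at 44/13; filling with it alone gives 1×44 = 44.
Optimal mix: 1×track 2 + 1×track 4 → duration 20, value 55.

55 pts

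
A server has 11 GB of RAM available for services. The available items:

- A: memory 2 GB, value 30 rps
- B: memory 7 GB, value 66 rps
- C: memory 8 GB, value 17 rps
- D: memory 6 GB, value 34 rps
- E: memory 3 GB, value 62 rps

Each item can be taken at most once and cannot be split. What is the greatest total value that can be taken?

This is a 0/1 knapsack; check combinations near the capacity.
- B+E: memory 7+3=10, value 66+62=128
- A+D+E: memory 2+6+3=11, value 30+34+62=126
- A+B: memory 2+7=9, value 30+66=96
- D+E: memory 6+3=9, value 34+62=96
- A+E: memory 2+3=5, value 30+62=92
Best: 128 rps.

128 rps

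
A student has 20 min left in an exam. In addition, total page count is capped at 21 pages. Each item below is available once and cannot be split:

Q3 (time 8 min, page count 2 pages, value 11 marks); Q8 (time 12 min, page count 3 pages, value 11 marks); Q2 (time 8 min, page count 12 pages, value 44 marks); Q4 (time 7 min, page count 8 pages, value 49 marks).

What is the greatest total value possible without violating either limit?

93 marks

Feasible sets respecting both limits:
- Q2+Q4: time 15, page count 20, value 93
- Q3+Q4: time 15, page count 10, value 60
- Q8+Q4: time 19, page count 11, value 60
Best: 93 marks.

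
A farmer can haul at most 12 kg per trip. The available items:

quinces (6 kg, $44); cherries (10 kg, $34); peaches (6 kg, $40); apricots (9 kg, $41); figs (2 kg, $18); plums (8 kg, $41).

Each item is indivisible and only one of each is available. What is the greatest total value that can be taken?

Check high-value combinations within 12 kg:
- quinces+peaches: weight 6+6=12, value 44+40=84
- quinces+figs: weight 6+2=8, value 44+18=62
- figs+plums: weight 2+8=10, value 18+41=59
- apricots+figs: weight 9+2=11, value 41+18=59
- peaches+figs: weight 6+2=8, value 40+18=58
Best: $84.

$84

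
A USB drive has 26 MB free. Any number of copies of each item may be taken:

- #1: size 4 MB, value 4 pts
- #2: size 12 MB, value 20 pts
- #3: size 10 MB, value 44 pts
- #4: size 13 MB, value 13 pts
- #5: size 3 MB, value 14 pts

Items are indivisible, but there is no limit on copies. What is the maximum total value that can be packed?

116 pts

Best value-per-unit is #5 at 14/3; filling with it alone gives 8×14 = 112.
Optimal mix: 2×#3 + 2×#5 → size 26, value 116.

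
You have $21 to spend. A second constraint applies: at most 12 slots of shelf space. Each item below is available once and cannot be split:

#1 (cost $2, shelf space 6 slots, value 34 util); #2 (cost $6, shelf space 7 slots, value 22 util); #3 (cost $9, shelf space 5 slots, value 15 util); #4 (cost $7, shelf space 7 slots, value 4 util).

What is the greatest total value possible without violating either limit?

49 util

Feasible sets respecting both limits:
- #1+#3: cost 11, shelf space 11, value 49
- #2+#3: cost 15, shelf space 12, value 37
- #1: cost 2, shelf space 6, value 34
- #2: cost 6, shelf space 7, value 22
Best: 49 util.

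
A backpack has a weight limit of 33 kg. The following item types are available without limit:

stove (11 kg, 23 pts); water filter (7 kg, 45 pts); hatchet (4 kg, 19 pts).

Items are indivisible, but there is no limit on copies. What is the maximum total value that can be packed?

Best value-per-unit is water filter at 45/7; filling with it alone gives 4×45 = 180.
Optimal mix: 4×water filter + 1×hatchet → weight 32, value 199.

199 pts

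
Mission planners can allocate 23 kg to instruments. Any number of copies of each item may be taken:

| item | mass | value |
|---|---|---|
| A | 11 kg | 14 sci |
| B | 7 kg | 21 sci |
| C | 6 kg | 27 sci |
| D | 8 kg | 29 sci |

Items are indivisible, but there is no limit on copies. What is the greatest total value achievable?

85 sci

Best value-per-unit is C at 27/6; filling with it alone gives 3×27 = 81.
Optimal mix: 1×C + 2×D → mass 22, value 85.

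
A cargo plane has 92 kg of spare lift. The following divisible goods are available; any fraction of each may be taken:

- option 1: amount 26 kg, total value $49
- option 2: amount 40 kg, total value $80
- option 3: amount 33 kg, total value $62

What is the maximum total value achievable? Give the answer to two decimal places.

Take in order of value per unit:
- option 2 (80/40 per unit): all 40 → value 80, running total 80.00
- option 1 (49/26 per unit): all 26 → value 49, running total 129.00
- option 3 (62/33 per unit): 26 of 33 → value 26×62/33 = 48.8485, running total 177.85
Total 177.85.

177.85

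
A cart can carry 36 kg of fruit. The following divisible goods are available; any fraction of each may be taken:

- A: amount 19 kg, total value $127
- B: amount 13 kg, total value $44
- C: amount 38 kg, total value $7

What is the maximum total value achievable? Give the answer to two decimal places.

Take in order of value per unit:
- A (127/19 per unit): all 19 → value 127, running total 127.00
- B (44/13 per unit): all 13 → value 44, running total 171.00
- C (7/38 per unit): 4 of 38 → value 4×7/38 = 0.7368, running total 171.74
Total 171.74.

171.74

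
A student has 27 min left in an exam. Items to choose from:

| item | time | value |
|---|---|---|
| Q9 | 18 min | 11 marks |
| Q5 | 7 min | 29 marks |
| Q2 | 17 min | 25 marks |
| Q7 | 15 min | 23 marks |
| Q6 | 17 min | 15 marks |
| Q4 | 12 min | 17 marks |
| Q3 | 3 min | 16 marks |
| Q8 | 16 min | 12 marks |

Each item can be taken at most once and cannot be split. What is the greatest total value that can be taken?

70 marks

Check high-value combinations within 27 min:
- Q5+Q2+Q3: time 7+17+3=27, value 29+25+16=70
- Q5+Q7+Q3: time 7+15+3=25, value 29+23+16=68
- Q5+Q4+Q3: time 7+12+3=22, value 29+17+16=62
Best: 70 marks.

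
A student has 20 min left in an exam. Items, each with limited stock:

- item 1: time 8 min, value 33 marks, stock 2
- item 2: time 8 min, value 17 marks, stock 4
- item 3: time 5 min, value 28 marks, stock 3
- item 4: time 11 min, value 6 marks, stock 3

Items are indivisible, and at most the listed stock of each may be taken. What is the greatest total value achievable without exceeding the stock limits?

89 marks

Top feasible selections:
- 1×item 1 + 2×item 3: time 18, value 89
- 3×item 3: time 15, value 84
- 1×item 2 + 2×item 3: time 18, value 73
Best: 89 marks.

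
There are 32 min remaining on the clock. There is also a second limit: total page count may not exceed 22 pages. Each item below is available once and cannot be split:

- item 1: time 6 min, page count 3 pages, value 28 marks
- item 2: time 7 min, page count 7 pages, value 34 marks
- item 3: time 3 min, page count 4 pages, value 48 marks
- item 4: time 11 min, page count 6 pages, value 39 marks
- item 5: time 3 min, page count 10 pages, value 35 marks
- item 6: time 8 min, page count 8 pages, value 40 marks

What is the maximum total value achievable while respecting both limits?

155 marks

Feasible sets respecting both limits:
- item 1+item 3+item 4+item 6: time 28, page count 21, value 155
- item 1+item 2+item 3+item 6: time 24, page count 22, value 150
- item 1+item 2+item 3+item 4: time 27, page count 20, value 149
- item 3+item 4+item 6: time 22, page count 18, value 127
Best: 155 marks.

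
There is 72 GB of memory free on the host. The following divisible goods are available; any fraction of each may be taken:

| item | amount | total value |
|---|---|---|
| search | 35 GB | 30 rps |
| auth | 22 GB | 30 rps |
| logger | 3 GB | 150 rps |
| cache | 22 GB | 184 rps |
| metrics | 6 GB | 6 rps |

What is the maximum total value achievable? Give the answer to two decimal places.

Take in order of value per unit:
- logger (150/3 per unit): all 3 → value 150, running total 150.00
- cache (184/22 per unit): all 22 → value 184, running total 334.00
- auth (30/22 per unit): all 22 → value 30, running total 364.00
- metrics (6/6 per unit): all 6 → value 6, running total 370.00
- search (30/35 per unit): 19 of 35 → value 19×30/35 = 16.2857, running total 386.29
Total 386.29.

386.29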